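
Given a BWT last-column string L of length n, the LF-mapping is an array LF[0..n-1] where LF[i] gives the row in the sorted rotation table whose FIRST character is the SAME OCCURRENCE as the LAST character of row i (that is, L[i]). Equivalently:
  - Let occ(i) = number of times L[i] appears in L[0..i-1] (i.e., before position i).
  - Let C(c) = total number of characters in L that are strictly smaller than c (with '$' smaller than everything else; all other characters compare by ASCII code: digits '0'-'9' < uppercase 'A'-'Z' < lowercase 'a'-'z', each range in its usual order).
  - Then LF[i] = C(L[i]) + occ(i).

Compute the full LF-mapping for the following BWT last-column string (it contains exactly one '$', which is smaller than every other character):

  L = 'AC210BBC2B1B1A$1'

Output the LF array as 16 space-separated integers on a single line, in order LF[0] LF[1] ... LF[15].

Answer: 8 14 6 2 1 10 11 15 7 12 3 13 4 9 0 5

Derivation:
Char counts: '$':1, '0':1, '1':4, '2':2, 'A':2, 'B':4, 'C':2
C (first-col start): C('$')=0, C('0')=1, C('1')=2, C('2')=6, C('A')=8, C('B')=10, C('C')=14
L[0]='A': occ=0, LF[0]=C('A')+0=8+0=8
L[1]='C': occ=0, LF[1]=C('C')+0=14+0=14
L[2]='2': occ=0, LF[2]=C('2')+0=6+0=6
L[3]='1': occ=0, LF[3]=C('1')+0=2+0=2
L[4]='0': occ=0, LF[4]=C('0')+0=1+0=1
L[5]='B': occ=0, LF[5]=C('B')+0=10+0=10
L[6]='B': occ=1, LF[6]=C('B')+1=10+1=11
L[7]='C': occ=1, LF[7]=C('C')+1=14+1=15
L[8]='2': occ=1, LF[8]=C('2')+1=6+1=7
L[9]='B': occ=2, LF[9]=C('B')+2=10+2=12
L[10]='1': occ=1, LF[10]=C('1')+1=2+1=3
L[11]='B': occ=3, LF[11]=C('B')+3=10+3=13
L[12]='1': occ=2, LF[12]=C('1')+2=2+2=4
L[13]='A': occ=1, LF[13]=C('A')+1=8+1=9
L[14]='$': occ=0, LF[14]=C('$')+0=0+0=0
L[15]='1': occ=3, LF[15]=C('1')+3=2+3=5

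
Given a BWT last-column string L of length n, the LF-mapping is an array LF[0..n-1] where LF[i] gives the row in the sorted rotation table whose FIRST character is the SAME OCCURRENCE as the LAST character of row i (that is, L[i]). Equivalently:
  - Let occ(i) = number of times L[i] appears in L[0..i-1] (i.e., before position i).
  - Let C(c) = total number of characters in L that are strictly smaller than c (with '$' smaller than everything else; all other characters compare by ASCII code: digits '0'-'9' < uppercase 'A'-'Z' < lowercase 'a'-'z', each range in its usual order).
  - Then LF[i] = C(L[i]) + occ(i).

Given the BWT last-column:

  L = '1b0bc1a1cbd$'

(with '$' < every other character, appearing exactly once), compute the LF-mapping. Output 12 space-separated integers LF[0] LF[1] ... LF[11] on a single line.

Answer: 2 6 1 7 9 3 5 4 10 8 11 0

Derivation:
Char counts: '$':1, '0':1, '1':3, 'a':1, 'b':3, 'c':2, 'd':1
C (first-col start): C('$')=0, C('0')=1, C('1')=2, C('a')=5, C('b')=6, C('c')=9, C('d')=11
L[0]='1': occ=0, LF[0]=C('1')+0=2+0=2
L[1]='b': occ=0, LF[1]=C('b')+0=6+0=6
L[2]='0': occ=0, LF[2]=C('0')+0=1+0=1
L[3]='b': occ=1, LF[3]=C('b')+1=6+1=7
L[4]='c': occ=0, LF[4]=C('c')+0=9+0=9
L[5]='1': occ=1, LF[5]=C('1')+1=2+1=3
L[6]='a': occ=0, LF[6]=C('a')+0=5+0=5
L[7]='1': occ=2, LF[7]=C('1')+2=2+2=4
L[8]='c': occ=1, LF[8]=C('c')+1=9+1=10
L[9]='b': occ=2, LF[9]=C('b')+2=6+2=8
L[10]='d': occ=0, LF[10]=C('d')+0=11+0=11
L[11]='$': occ=0, LF[11]=C('$')+0=0+0=0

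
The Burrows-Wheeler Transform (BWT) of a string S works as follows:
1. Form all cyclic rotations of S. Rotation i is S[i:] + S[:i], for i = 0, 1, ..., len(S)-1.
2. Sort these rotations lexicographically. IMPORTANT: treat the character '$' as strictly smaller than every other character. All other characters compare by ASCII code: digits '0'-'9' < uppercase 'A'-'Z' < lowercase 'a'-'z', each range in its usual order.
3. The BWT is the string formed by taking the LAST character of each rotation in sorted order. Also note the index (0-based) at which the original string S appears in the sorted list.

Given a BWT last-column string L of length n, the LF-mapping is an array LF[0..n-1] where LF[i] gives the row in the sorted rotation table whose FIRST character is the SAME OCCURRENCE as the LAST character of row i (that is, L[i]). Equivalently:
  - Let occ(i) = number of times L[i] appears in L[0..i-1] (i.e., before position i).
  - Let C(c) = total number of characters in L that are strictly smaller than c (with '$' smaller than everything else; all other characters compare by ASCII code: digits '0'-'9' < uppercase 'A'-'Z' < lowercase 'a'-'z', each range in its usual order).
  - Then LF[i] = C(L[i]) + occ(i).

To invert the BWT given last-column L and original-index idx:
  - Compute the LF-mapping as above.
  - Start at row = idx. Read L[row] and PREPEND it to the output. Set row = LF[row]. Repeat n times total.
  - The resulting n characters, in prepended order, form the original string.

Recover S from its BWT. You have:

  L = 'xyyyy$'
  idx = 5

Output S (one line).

LF mapping: 1 2 3 4 5 0
Walk LF starting at row 5, prepending L[row]:
  step 1: row=5, L[5]='$', prepend. Next row=LF[5]=0
  step 2: row=0, L[0]='x', prepend. Next row=LF[0]=1
  step 3: row=1, L[1]='y', prepend. Next row=LF[1]=2
  step 4: row=2, L[2]='y', prepend. Next row=LF[2]=3
  step 5: row=3, L[3]='y', prepend. Next row=LF[3]=4
  step 6: row=4, L[4]='y', prepend. Next row=LF[4]=5
Reversed output: yyyyx$

Answer: yyyyx$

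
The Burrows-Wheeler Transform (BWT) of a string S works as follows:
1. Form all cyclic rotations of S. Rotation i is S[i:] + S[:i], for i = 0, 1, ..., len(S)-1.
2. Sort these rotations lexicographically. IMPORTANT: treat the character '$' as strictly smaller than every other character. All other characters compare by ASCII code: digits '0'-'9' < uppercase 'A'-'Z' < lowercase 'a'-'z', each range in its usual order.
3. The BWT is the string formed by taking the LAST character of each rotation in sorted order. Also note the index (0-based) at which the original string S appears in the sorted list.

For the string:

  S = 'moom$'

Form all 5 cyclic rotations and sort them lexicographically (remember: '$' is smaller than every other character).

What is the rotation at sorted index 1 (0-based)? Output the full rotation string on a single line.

All 5 rotations (rotation i = S[i:]+S[:i]):
  rot[0] = moom$
  rot[1] = oom$m
  rot[2] = om$mo
  rot[3] = m$moo
  rot[4] = $moom
Sorted (with $ < everything):
  sorted[0] = $moom
  sorted[1] = m$moo
  sorted[2] = moom$
  sorted[3] = om$mo
  sorted[4] = oom$m
sorted[1] = m$moo

Answer: m$moo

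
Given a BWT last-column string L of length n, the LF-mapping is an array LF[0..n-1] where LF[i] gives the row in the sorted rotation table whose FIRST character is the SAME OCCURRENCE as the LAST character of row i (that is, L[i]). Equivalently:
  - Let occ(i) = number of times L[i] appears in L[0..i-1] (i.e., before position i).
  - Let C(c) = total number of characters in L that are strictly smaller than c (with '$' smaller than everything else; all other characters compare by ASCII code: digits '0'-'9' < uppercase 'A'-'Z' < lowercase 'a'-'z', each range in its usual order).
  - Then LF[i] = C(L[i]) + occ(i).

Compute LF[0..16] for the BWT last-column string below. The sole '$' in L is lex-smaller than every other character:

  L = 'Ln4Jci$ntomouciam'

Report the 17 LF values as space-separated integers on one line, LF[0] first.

Answer: 3 11 1 2 5 7 0 12 15 13 9 14 16 6 8 4 10

Derivation:
Char counts: '$':1, '4':1, 'J':1, 'L':1, 'a':1, 'c':2, 'i':2, 'm':2, 'n':2, 'o':2, 't':1, 'u':1
C (first-col start): C('$')=0, C('4')=1, C('J')=2, C('L')=3, C('a')=4, C('c')=5, C('i')=7, C('m')=9, C('n')=11, C('o')=13, C('t')=15, C('u')=16
L[0]='L': occ=0, LF[0]=C('L')+0=3+0=3
L[1]='n': occ=0, LF[1]=C('n')+0=11+0=11
L[2]='4': occ=0, LF[2]=C('4')+0=1+0=1
L[3]='J': occ=0, LF[3]=C('J')+0=2+0=2
L[4]='c': occ=0, LF[4]=C('c')+0=5+0=5
L[5]='i': occ=0, LF[5]=C('i')+0=7+0=7
L[6]='$': occ=0, LF[6]=C('$')+0=0+0=0
L[7]='n': occ=1, LF[7]=C('n')+1=11+1=12
L[8]='t': occ=0, LF[8]=C('t')+0=15+0=15
L[9]='o': occ=0, LF[9]=C('o')+0=13+0=13
L[10]='m': occ=0, LF[10]=C('m')+0=9+0=9
L[11]='o': occ=1, LF[11]=C('o')+1=13+1=14
L[12]='u': occ=0, LF[12]=C('u')+0=16+0=16
L[13]='c': occ=1, LF[13]=C('c')+1=5+1=6
L[14]='i': occ=1, LF[14]=C('i')+1=7+1=8
L[15]='a': occ=0, LF[15]=C('a')+0=4+0=4
L[16]='m': occ=1, LF[16]=C('m')+1=9+1=10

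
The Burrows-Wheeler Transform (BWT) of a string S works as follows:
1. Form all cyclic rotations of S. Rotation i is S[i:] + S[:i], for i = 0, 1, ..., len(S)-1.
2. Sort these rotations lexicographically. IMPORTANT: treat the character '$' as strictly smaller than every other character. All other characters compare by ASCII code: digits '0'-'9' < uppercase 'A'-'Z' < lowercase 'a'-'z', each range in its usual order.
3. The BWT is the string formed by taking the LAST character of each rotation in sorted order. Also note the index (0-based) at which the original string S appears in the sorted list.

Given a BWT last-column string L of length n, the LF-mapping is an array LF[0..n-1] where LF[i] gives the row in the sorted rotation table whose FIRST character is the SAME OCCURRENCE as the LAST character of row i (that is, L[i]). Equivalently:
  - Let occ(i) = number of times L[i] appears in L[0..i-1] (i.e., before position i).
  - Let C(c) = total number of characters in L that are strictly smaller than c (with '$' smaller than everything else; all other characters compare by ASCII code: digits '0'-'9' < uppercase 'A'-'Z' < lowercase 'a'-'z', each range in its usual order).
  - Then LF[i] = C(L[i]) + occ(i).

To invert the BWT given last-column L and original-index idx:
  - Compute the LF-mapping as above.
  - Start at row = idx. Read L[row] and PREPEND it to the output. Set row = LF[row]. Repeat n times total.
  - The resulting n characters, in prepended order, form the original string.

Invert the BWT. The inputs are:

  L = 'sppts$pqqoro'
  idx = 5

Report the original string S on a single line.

LF mapping: 9 3 4 11 10 0 5 6 7 1 8 2
Walk LF starting at row 5, prepending L[row]:
  step 1: row=5, L[5]='$', prepend. Next row=LF[5]=0
  step 2: row=0, L[0]='s', prepend. Next row=LF[0]=9
  step 3: row=9, L[9]='o', prepend. Next row=LF[9]=1
  step 4: row=1, L[1]='p', prepend. Next row=LF[1]=3
  step 5: row=3, L[3]='t', prepend. Next row=LF[3]=11
  step 6: row=11, L[11]='o', prepend. Next row=LF[11]=2
  step 7: row=2, L[2]='p', prepend. Next row=LF[2]=4
  step 8: row=4, L[4]='s', prepend. Next row=LF[4]=10
  step 9: row=10, L[10]='r', prepend. Next row=LF[10]=8
  step 10: row=8, L[8]='q', prepend. Next row=LF[8]=7
  step 11: row=7, L[7]='q', prepend. Next row=LF[7]=6
  step 12: row=6, L[6]='p', prepend. Next row=LF[6]=5
Reversed output: pqqrspotpos$

Answer: pqqrspotpos$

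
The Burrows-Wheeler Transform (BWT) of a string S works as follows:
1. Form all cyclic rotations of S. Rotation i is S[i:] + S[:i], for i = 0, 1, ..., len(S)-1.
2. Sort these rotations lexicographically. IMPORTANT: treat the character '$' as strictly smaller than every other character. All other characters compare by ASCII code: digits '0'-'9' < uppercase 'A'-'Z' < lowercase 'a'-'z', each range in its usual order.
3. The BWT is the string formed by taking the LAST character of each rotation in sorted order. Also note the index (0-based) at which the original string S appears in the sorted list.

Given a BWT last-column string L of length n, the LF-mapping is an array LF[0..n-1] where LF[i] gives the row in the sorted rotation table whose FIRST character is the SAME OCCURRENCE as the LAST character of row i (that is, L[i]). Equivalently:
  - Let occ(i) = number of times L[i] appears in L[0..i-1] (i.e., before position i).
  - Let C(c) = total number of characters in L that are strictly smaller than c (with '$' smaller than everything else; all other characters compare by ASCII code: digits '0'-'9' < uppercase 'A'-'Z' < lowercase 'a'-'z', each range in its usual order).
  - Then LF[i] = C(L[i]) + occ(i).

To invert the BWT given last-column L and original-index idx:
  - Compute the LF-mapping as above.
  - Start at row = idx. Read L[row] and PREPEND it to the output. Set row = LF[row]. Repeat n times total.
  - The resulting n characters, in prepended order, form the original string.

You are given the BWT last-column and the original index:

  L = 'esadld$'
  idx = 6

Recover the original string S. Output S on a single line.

LF mapping: 4 6 1 2 5 3 0
Walk LF starting at row 6, prepending L[row]:
  step 1: row=6, L[6]='$', prepend. Next row=LF[6]=0
  step 2: row=0, L[0]='e', prepend. Next row=LF[0]=4
  step 3: row=4, L[4]='l', prepend. Next row=LF[4]=5
  step 4: row=5, L[5]='d', prepend. Next row=LF[5]=3
  step 5: row=3, L[3]='d', prepend. Next row=LF[3]=2
  step 6: row=2, L[2]='a', prepend. Next row=LF[2]=1
  step 7: row=1, L[1]='s', prepend. Next row=LF[1]=6
Reversed output: saddle$

Answer: saddle$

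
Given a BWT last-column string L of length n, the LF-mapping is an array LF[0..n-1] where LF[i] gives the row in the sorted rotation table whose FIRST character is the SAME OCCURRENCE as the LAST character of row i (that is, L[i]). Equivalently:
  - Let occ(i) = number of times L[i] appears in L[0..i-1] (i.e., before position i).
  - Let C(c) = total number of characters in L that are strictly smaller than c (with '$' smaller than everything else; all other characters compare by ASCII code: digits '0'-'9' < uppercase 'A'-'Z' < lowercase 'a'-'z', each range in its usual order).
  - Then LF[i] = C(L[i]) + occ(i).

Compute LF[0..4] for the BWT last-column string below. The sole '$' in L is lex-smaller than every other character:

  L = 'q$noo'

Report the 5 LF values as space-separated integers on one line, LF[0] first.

Char counts: '$':1, 'n':1, 'o':2, 'q':1
C (first-col start): C('$')=0, C('n')=1, C('o')=2, C('q')=4
L[0]='q': occ=0, LF[0]=C('q')+0=4+0=4
L[1]='$': occ=0, LF[1]=C('$')+0=0+0=0
L[2]='n': occ=0, LF[2]=C('n')+0=1+0=1
L[3]='o': occ=0, LF[3]=C('o')+0=2+0=2
L[4]='o': occ=1, LF[4]=C('o')+1=2+1=3

Answer: 4 0 1 2 3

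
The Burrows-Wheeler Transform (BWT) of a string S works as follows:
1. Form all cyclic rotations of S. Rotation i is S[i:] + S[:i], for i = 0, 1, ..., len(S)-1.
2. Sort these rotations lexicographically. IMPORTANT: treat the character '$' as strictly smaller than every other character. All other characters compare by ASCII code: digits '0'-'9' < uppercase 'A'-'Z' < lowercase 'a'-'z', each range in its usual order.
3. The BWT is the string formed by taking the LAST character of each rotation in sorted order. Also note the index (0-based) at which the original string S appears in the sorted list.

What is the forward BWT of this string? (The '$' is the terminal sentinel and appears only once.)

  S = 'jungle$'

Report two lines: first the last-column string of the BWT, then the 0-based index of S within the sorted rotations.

Answer: eln$guj
3

Derivation:
All 7 rotations (rotation i = S[i:]+S[:i]):
  rot[0] = jungle$
  rot[1] = ungle$j
  rot[2] = ngle$ju
  rot[3] = gle$jun
  rot[4] = le$jung
  rot[5] = e$jungl
  rot[6] = $jungle
Sorted (with $ < everything):
  sorted[0] = $jungle  (last char: 'e')
  sorted[1] = e$jungl  (last char: 'l')
  sorted[2] = gle$jun  (last char: 'n')
  sorted[3] = jungle$  (last char: '$')
  sorted[4] = le$jung  (last char: 'g')
  sorted[5] = ngle$ju  (last char: 'u')
  sorted[6] = ungle$j  (last char: 'j')
Last column: eln$guj
Original string S is at sorted index 3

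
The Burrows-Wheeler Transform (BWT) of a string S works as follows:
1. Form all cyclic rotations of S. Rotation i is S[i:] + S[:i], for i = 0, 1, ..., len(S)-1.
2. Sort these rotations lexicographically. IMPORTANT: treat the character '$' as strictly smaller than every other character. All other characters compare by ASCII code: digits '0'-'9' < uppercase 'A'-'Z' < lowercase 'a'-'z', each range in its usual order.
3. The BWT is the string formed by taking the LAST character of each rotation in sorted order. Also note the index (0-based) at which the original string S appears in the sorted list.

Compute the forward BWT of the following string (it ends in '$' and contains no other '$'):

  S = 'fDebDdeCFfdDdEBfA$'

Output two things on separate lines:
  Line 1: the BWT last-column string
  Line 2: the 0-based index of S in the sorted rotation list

All 18 rotations (rotation i = S[i:]+S[:i]):
  rot[0] = fDebDdeCFfdDdEBfA$
  rot[1] = DebDdeCFfdDdEBfA$f
  rot[2] = ebDdeCFfdDdEBfA$fD
  rot[3] = bDdeCFfdDdEBfA$fDe
  rot[4] = DdeCFfdDdEBfA$fDeb
  rot[5] = deCFfdDdEBfA$fDebD
  rot[6] = eCFfdDdEBfA$fDebDd
  rot[7] = CFfdDdEBfA$fDebDde
  rot[8] = FfdDdEBfA$fDebDdeC
  rot[9] = fdDdEBfA$fDebDdeCF
  rot[10] = dDdEBfA$fDebDdeCFf
  rot[11] = DdEBfA$fDebDdeCFfd
  rot[12] = dEBfA$fDebDdeCFfdD
  rot[13] = EBfA$fDebDdeCFfdDd
  rot[14] = BfA$fDebDdeCFfdDdE
  rot[15] = fA$fDebDdeCFfdDdEB
  rot[16] = A$fDebDdeCFfdDdEBf
  rot[17] = $fDebDdeCFfdDdEBfA
Sorted (with $ < everything):
  sorted[0] = $fDebDdeCFfdDdEBfA  (last char: 'A')
  sorted[1] = A$fDebDdeCFfdDdEBf  (last char: 'f')
  sorted[2] = BfA$fDebDdeCFfdDdE  (last char: 'E')
  sorted[3] = CFfdDdEBfA$fDebDde  (last char: 'e')
  sorted[4] = DdEBfA$fDebDdeCFfd  (last char: 'd')
  sorted[5] = DdeCFfdDdEBfA$fDeb  (last char: 'b')
  sorted[6] = DebDdeCFfdDdEBfA$f  (last char: 'f')
  sorted[7] = EBfA$fDebDdeCFfdDd  (last char: 'd')
  sorted[8] = FfdDdEBfA$fDebDdeC  (last char: 'C')
  sorted[9] = bDdeCFfdDdEBfA$fDe  (last char: 'e')
  sorted[10] = dDdEBfA$fDebDdeCFf  (last char: 'f')
  sorted[11] = dEBfA$fDebDdeCFfdD  (last char: 'D')
  sorted[12] = deCFfdDdEBfA$fDebD  (last char: 'D')
  sorted[13] = eCFfdDdEBfA$fDebDd  (last char: 'd')
  sorted[14] = ebDdeCFfdDdEBfA$fD  (last char: 'D')
  sorted[15] = fA$fDebDdeCFfdDdEB  (last char: 'B')
  sorted[16] = fDebDdeCFfdDdEBfA$  (last char: '$')
  sorted[17] = fdDdEBfA$fDebDdeCF  (last char: 'F')
Last column: AfEedbfdCefDDdDB$F
Original string S is at sorted index 16

Answer: AfEedbfdCefDDdDB$F
16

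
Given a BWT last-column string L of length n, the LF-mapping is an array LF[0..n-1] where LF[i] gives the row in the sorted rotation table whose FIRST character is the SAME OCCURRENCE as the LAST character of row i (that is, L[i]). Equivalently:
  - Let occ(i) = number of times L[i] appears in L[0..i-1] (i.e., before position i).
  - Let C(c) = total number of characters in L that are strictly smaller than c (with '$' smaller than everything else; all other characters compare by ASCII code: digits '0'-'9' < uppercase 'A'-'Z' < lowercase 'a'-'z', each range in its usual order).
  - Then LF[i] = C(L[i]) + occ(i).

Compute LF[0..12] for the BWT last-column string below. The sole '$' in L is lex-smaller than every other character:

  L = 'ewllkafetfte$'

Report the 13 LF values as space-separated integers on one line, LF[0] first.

Answer: 2 12 8 9 7 1 5 3 10 6 11 4 0

Derivation:
Char counts: '$':1, 'a':1, 'e':3, 'f':2, 'k':1, 'l':2, 't':2, 'w':1
C (first-col start): C('$')=0, C('a')=1, C('e')=2, C('f')=5, C('k')=7, C('l')=8, C('t')=10, C('w')=12
L[0]='e': occ=0, LF[0]=C('e')+0=2+0=2
L[1]='w': occ=0, LF[1]=C('w')+0=12+0=12
L[2]='l': occ=0, LF[2]=C('l')+0=8+0=8
L[3]='l': occ=1, LF[3]=C('l')+1=8+1=9
L[4]='k': occ=0, LF[4]=C('k')+0=7+0=7
L[5]='a': occ=0, LF[5]=C('a')+0=1+0=1
L[6]='f': occ=0, LF[6]=C('f')+0=5+0=5
L[7]='e': occ=1, LF[7]=C('e')+1=2+1=3
L[8]='t': occ=0, LF[8]=C('t')+0=10+0=10
L[9]='f': occ=1, LF[9]=C('f')+1=5+1=6
L[10]='t': occ=1, LF[10]=C('t')+1=10+1=11
L[11]='e': occ=2, LF[11]=C('e')+2=2+2=4
L[12]='$': occ=0, LF[12]=C('$')+0=0+0=0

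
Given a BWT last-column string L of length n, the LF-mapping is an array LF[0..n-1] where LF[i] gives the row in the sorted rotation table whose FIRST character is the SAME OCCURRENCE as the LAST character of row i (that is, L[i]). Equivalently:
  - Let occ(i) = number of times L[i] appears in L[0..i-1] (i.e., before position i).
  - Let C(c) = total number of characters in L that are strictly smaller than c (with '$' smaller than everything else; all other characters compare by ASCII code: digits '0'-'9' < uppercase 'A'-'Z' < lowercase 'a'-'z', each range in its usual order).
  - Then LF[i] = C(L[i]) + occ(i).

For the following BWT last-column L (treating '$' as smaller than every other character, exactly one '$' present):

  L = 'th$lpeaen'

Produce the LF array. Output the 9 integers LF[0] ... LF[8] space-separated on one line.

Answer: 8 4 0 5 7 2 1 3 6

Derivation:
Char counts: '$':1, 'a':1, 'e':2, 'h':1, 'l':1, 'n':1, 'p':1, 't':1
C (first-col start): C('$')=0, C('a')=1, C('e')=2, C('h')=4, C('l')=5, C('n')=6, C('p')=7, C('t')=8
L[0]='t': occ=0, LF[0]=C('t')+0=8+0=8
L[1]='h': occ=0, LF[1]=C('h')+0=4+0=4
L[2]='$': occ=0, LF[2]=C('$')+0=0+0=0
L[3]='l': occ=0, LF[3]=C('l')+0=5+0=5
L[4]='p': occ=0, LF[4]=C('p')+0=7+0=7
L[5]='e': occ=0, LF[5]=C('e')+0=2+0=2
L[6]='a': occ=0, LF[6]=C('a')+0=1+0=1
L[7]='e': occ=1, LF[7]=C('e')+1=2+1=3
L[8]='n': occ=0, LF[8]=C('n')+0=6+0=6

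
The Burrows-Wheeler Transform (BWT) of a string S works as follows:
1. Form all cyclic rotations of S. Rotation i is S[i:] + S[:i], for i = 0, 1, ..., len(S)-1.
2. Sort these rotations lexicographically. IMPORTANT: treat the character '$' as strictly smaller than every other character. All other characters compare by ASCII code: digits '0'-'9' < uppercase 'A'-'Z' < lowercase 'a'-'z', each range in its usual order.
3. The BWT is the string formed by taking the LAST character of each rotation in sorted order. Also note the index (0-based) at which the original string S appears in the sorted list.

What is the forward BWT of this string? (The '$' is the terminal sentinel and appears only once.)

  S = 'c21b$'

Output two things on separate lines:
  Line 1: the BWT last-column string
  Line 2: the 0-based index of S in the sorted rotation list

Answer: b2c1$
4

Derivation:
All 5 rotations (rotation i = S[i:]+S[:i]):
  rot[0] = c21b$
  rot[1] = 21b$c
  rot[2] = 1b$c2
  rot[3] = b$c21
  rot[4] = $c21b
Sorted (with $ < everything):
  sorted[0] = $c21b  (last char: 'b')
  sorted[1] = 1b$c2  (last char: '2')
  sorted[2] = 21b$c  (last char: 'c')
  sorted[3] = b$c21  (last char: '1')
  sorted[4] = c21b$  (last char: '$')
Last column: b2c1$
Original string S is at sorted index 4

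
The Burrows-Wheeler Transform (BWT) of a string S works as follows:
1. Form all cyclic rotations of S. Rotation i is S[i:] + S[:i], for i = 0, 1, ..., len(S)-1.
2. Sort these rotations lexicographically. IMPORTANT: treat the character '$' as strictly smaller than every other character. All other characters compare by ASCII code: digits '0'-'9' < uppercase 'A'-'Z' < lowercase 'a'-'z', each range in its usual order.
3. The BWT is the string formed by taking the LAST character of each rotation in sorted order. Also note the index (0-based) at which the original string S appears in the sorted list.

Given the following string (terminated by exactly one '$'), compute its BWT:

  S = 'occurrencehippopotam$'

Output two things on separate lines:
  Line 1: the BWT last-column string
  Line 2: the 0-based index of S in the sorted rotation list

Answer: mtonccrehae$pppoiruoc
11

Derivation:
All 21 rotations (rotation i = S[i:]+S[:i]):
  rot[0] = occurrencehippopotam$
  rot[1] = ccurrencehippopotam$o
  rot[2] = currencehippopotam$oc
  rot[3] = urrencehippopotam$occ
  rot[4] = rrencehippopotam$occu
  rot[5] = rencehippopotam$occur
  rot[6] = encehippopotam$occurr
  rot[7] = ncehippopotam$occurre
  rot[8] = cehippopotam$occurren
  rot[9] = ehippopotam$occurrenc
  rot[10] = hippopotam$occurrence
  rot[11] = ippopotam$occurrenceh
  rot[12] = ppopotam$occurrencehi
  rot[13] = popotam$occurrencehip
  rot[14] = opotam$occurrencehipp
  rot[15] = potam$occurrencehippo
  rot[16] = otam$occurrencehippop
  rot[17] = tam$occurrencehippopo
  rot[18] = am$occurrencehippopot
  rot[19] = m$occurrencehippopota
  rot[20] = $occurrencehippopotam
Sorted (with $ < everything):
  sorted[0] = $occurrencehippopotam  (last char: 'm')
  sorted[1] = am$occurrencehippopot  (last char: 't')
  sorted[2] = ccurrencehippopotam$o  (last char: 'o')
  sorted[3] = cehippopotam$occurren  (last char: 'n')
  sorted[4] = currencehippopotam$oc  (last char: 'c')
  sorted[5] = ehippopotam$occurrenc  (last char: 'c')
  sorted[6] = encehippopotam$occurr  (last char: 'r')
  sorted[7] = hippopotam$occurrence  (last char: 'e')
  sorted[8] = ippopotam$occurrenceh  (last char: 'h')
  sorted[9] = m$occurrencehippopota  (last char: 'a')
  sorted[10] = ncehippopotam$occurre  (last char: 'e')
  sorted[11] = occurrencehippopotam$  (last char: '$')
  sorted[12] = opotam$occurrencehipp  (last char: 'p')
  sorted[13] = otam$occurrencehippop  (last char: 'p')
  sorted[14] = popotam$occurrencehip  (last char: 'p')
  sorted[15] = potam$occurrencehippo  (last char: 'o')
  sorted[16] = ppopotam$occurrencehi  (last char: 'i')
  sorted[17] = rencehippopotam$occur  (last char: 'r')
  sorted[18] = rrencehippopotam$occu  (last char: 'u')
  sorted[19] = tam$occurrencehippopo  (last char: 'o')
  sorted[20] = urrencehippopotam$occ  (last char: 'c')
Last column: mtonccrehae$pppoiruoc
Original string S is at sorted index 11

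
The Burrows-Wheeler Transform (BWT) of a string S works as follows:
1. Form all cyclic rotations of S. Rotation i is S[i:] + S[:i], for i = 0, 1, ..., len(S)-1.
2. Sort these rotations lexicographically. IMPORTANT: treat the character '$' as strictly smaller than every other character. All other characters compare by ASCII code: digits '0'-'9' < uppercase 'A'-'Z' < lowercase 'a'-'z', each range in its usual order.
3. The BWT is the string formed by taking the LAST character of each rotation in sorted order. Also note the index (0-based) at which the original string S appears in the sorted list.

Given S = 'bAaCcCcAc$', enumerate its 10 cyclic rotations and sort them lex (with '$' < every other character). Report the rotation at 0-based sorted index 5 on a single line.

Answer: aCcCcAc$bA

Derivation:
All 10 rotations (rotation i = S[i:]+S[:i]):
  rot[0] = bAaCcCcAc$
  rot[1] = AaCcCcAc$b
  rot[2] = aCcCcAc$bA
  rot[3] = CcCcAc$bAa
  rot[4] = cCcAc$bAaC
  rot[5] = CcAc$bAaCc
  rot[6] = cAc$bAaCcC
  rot[7] = Ac$bAaCcCc
  rot[8] = c$bAaCcCcA
  rot[9] = $bAaCcCcAc
Sorted (with $ < everything):
  sorted[0] = $bAaCcCcAc
  sorted[1] = AaCcCcAc$b
  sorted[2] = Ac$bAaCcCc
  sorted[3] = CcAc$bAaCc
  sorted[4] = CcCcAc$bAa
  sorted[5] = aCcCcAc$bA
  sorted[6] = bAaCcCcAc$
  sorted[7] = c$bAaCcCcA
  sorted[8] = cAc$bAaCcC
  sorted[9] = cCcAc$bAaC
sorted[5] = aCcCcAc$bA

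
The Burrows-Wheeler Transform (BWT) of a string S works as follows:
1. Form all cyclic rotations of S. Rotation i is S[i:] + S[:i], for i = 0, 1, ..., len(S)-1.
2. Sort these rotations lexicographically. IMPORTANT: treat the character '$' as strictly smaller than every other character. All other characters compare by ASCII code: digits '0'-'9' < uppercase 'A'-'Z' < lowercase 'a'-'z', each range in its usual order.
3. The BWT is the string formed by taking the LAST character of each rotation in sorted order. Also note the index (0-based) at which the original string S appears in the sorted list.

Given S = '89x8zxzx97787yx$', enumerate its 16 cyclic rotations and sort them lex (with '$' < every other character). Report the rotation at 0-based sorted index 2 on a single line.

All 16 rotations (rotation i = S[i:]+S[:i]):
  rot[0] = 89x8zxzx97787yx$
  rot[1] = 9x8zxzx97787yx$8
  rot[2] = x8zxzx97787yx$89
  rot[3] = 8zxzx97787yx$89x
  rot[4] = zxzx97787yx$89x8
  rot[5] = xzx97787yx$89x8z
  rot[6] = zx97787yx$89x8zx
  rot[7] = x97787yx$89x8zxz
  rot[8] = 97787yx$89x8zxzx
  rot[9] = 7787yx$89x8zxzx9
  rot[10] = 787yx$89x8zxzx97
  rot[11] = 87yx$89x8zxzx977
  rot[12] = 7yx$89x8zxzx9778
  rot[13] = yx$89x8zxzx97787
  rot[14] = x$89x8zxzx97787y
  rot[15] = $89x8zxzx97787yx
Sorted (with $ < everything):
  sorted[0] = $89x8zxzx97787yx
  sorted[1] = 7787yx$89x8zxzx9
  sorted[2] = 787yx$89x8zxzx97
  sorted[3] = 7yx$89x8zxzx9778
  sorted[4] = 87yx$89x8zxzx977
  sorted[5] = 89x8zxzx97787yx$
  sorted[6] = 8zxzx97787yx$89x
  sorted[7] = 97787yx$89x8zxzx
  sorted[8] = 9x8zxzx97787yx$8
  sorted[9] = x$89x8zxzx97787y
  sorted[10] = x8zxzx97787yx$89
  sorted[11] = x97787yx$89x8zxz
  sorted[12] = xzx97787yx$89x8z
  sorted[13] = yx$89x8zxzx97787
  sorted[14] = zx97787yx$89x8zx
  sorted[15] = zxzx97787yx$89x8
sorted[2] = 787yx$89x8zxzx97

Answer: 787yx$89x8zxzx97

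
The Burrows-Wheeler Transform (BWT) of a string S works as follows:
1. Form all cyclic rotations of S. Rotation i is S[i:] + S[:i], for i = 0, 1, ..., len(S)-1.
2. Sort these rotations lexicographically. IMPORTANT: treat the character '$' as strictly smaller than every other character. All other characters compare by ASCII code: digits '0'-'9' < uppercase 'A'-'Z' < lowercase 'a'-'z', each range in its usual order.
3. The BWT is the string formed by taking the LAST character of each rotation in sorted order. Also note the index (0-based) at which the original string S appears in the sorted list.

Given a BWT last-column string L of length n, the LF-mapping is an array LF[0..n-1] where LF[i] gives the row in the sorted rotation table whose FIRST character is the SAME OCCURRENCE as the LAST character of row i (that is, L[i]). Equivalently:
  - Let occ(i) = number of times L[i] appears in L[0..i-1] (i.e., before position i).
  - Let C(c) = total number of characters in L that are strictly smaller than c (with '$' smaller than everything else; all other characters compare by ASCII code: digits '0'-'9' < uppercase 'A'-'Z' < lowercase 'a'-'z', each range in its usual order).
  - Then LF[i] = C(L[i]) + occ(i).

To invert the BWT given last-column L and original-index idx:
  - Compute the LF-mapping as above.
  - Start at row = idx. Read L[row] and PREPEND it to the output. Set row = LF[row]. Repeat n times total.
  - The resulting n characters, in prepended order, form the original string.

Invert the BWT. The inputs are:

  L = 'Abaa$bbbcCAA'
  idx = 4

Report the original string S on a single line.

Answer: CbaAcbaAbbA$

Derivation:
LF mapping: 1 7 5 6 0 8 9 10 11 4 2 3
Walk LF starting at row 4, prepending L[row]:
  step 1: row=4, L[4]='$', prepend. Next row=LF[4]=0
  step 2: row=0, L[0]='A', prepend. Next row=LF[0]=1
  step 3: row=1, L[1]='b', prepend. Next row=LF[1]=7
  step 4: row=7, L[7]='b', prepend. Next row=LF[7]=10
  step 5: row=10, L[10]='A', prepend. Next row=LF[10]=2
  step 6: row=2, L[2]='a', prepend. Next row=LF[2]=5
  step 7: row=5, L[5]='b', prepend. Next row=LF[5]=8
  step 8: row=8, L[8]='c', prepend. Next row=LF[8]=11
  step 9: row=11, L[11]='A', prepend. Next row=LF[11]=3
  step 10: row=3, L[3]='a', prepend. Next row=LF[3]=6
  step 11: row=6, L[6]='b', prepend. Next row=LF[6]=9
  step 12: row=9, L[9]='C', prepend. Next row=LF[9]=4
Reversed output: CbaAcbaAbbA$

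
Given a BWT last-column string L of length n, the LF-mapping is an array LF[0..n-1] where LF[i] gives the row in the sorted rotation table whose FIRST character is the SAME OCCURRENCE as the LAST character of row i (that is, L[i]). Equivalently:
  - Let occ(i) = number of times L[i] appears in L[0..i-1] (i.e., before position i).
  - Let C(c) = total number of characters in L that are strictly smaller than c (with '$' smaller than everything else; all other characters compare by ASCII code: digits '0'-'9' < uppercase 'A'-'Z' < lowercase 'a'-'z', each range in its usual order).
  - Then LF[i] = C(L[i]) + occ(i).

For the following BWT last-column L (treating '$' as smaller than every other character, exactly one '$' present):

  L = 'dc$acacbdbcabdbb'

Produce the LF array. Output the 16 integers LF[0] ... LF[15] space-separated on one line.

Answer: 13 9 0 1 10 2 11 4 14 5 12 3 6 15 7 8

Derivation:
Char counts: '$':1, 'a':3, 'b':5, 'c':4, 'd':3
C (first-col start): C('$')=0, C('a')=1, C('b')=4, C('c')=9, C('d')=13
L[0]='d': occ=0, LF[0]=C('d')+0=13+0=13
L[1]='c': occ=0, LF[1]=C('c')+0=9+0=9
L[2]='$': occ=0, LF[2]=C('$')+0=0+0=0
L[3]='a': occ=0, LF[3]=C('a')+0=1+0=1
L[4]='c': occ=1, LF[4]=C('c')+1=9+1=10
L[5]='a': occ=1, LF[5]=C('a')+1=1+1=2
L[6]='c': occ=2, LF[6]=C('c')+2=9+2=11
L[7]='b': occ=0, LF[7]=C('b')+0=4+0=4
L[8]='d': occ=1, LF[8]=C('d')+1=13+1=14
L[9]='b': occ=1, LF[9]=C('b')+1=4+1=5
L[10]='c': occ=3, LF[10]=C('c')+3=9+3=12
L[11]='a': occ=2, LF[11]=C('a')+2=1+2=3
L[12]='b': occ=2, LF[12]=C('b')+2=4+2=6
L[13]='d': occ=2, LF[13]=C('d')+2=13+2=15
L[14]='b': occ=3, LF[14]=C('b')+3=4+3=7
L[15]='b': occ=4, LF[15]=C('b')+4=4+4=8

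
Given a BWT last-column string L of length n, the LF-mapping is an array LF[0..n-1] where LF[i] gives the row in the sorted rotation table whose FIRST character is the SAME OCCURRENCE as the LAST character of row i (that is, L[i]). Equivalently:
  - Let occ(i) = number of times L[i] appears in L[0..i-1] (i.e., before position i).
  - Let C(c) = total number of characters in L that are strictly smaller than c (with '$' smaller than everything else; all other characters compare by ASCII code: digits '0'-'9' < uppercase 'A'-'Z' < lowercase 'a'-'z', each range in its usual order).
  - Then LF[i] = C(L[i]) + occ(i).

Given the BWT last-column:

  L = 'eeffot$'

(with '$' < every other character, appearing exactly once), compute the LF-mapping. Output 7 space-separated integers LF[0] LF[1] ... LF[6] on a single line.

Answer: 1 2 3 4 5 6 0

Derivation:
Char counts: '$':1, 'e':2, 'f':2, 'o':1, 't':1
C (first-col start): C('$')=0, C('e')=1, C('f')=3, C('o')=5, C('t')=6
L[0]='e': occ=0, LF[0]=C('e')+0=1+0=1
L[1]='e': occ=1, LF[1]=C('e')+1=1+1=2
L[2]='f': occ=0, LF[2]=C('f')+0=3+0=3
L[3]='f': occ=1, LF[3]=C('f')+1=3+1=4
L[4]='o': occ=0, LF[4]=C('o')+0=5+0=5
L[5]='t': occ=0, LF[5]=C('t')+0=6+0=6
L[6]='$': occ=0, LF[6]=C('$')+0=0+0=0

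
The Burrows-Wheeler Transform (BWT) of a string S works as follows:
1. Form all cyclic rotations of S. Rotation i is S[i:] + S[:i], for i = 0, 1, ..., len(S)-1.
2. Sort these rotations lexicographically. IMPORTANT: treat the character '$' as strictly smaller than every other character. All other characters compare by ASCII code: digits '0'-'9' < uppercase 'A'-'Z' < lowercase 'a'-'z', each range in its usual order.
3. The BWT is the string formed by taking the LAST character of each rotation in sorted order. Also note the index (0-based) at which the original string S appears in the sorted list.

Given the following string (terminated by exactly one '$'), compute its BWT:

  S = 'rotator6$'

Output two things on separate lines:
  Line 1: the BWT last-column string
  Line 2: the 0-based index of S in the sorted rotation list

Answer: 6rttro$oa
6

Derivation:
All 9 rotations (rotation i = S[i:]+S[:i]):
  rot[0] = rotator6$
  rot[1] = otator6$r
  rot[2] = tator6$ro
  rot[3] = ator6$rot
  rot[4] = tor6$rota
  rot[5] = or6$rotat
  rot[6] = r6$rotato
  rot[7] = 6$rotator
  rot[8] = $rotator6
Sorted (with $ < everything):
  sorted[0] = $rotator6  (last char: '6')
  sorted[1] = 6$rotator  (last char: 'r')
  sorted[2] = ator6$rot  (last char: 't')
  sorted[3] = or6$rotat  (last char: 't')
  sorted[4] = otator6$r  (last char: 'r')
  sorted[5] = r6$rotato  (last char: 'o')
  sorted[6] = rotator6$  (last char: '$')
  sorted[7] = tator6$ro  (last char: 'o')
  sorted[8] = tor6$rota  (last char: 'a')
Last column: 6rttro$oa
Original string S is at sorted index 6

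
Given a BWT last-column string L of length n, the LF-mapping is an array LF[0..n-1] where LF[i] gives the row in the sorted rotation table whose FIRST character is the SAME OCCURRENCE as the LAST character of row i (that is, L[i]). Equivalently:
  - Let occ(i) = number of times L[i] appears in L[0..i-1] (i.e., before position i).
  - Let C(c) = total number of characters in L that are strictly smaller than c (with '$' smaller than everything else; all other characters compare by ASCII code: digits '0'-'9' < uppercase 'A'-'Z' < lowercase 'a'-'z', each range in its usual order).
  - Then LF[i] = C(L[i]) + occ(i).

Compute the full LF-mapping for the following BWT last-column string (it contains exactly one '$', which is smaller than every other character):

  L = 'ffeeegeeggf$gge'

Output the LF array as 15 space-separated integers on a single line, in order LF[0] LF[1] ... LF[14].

Answer: 7 8 1 2 3 10 4 5 11 12 9 0 13 14 6

Derivation:
Char counts: '$':1, 'e':6, 'f':3, 'g':5
C (first-col start): C('$')=0, C('e')=1, C('f')=7, C('g')=10
L[0]='f': occ=0, LF[0]=C('f')+0=7+0=7
L[1]='f': occ=1, LF[1]=C('f')+1=7+1=8
L[2]='e': occ=0, LF[2]=C('e')+0=1+0=1
L[3]='e': occ=1, LF[3]=C('e')+1=1+1=2
L[4]='e': occ=2, LF[4]=C('e')+2=1+2=3
L[5]='g': occ=0, LF[5]=C('g')+0=10+0=10
L[6]='e': occ=3, LF[6]=C('e')+3=1+3=4
L[7]='e': occ=4, LF[7]=C('e')+4=1+4=5
L[8]='g': occ=1, LF[8]=C('g')+1=10+1=11
L[9]='g': occ=2, LF[9]=C('g')+2=10+2=12
L[10]='f': occ=2, LF[10]=C('f')+2=7+2=9
L[11]='$': occ=0, LF[11]=C('$')+0=0+0=0
L[12]='g': occ=3, LF[12]=C('g')+3=10+3=13
L[13]='g': occ=4, LF[13]=C('g')+4=10+4=14
L[14]='e': occ=5, LF[14]=C('e')+5=1+5=6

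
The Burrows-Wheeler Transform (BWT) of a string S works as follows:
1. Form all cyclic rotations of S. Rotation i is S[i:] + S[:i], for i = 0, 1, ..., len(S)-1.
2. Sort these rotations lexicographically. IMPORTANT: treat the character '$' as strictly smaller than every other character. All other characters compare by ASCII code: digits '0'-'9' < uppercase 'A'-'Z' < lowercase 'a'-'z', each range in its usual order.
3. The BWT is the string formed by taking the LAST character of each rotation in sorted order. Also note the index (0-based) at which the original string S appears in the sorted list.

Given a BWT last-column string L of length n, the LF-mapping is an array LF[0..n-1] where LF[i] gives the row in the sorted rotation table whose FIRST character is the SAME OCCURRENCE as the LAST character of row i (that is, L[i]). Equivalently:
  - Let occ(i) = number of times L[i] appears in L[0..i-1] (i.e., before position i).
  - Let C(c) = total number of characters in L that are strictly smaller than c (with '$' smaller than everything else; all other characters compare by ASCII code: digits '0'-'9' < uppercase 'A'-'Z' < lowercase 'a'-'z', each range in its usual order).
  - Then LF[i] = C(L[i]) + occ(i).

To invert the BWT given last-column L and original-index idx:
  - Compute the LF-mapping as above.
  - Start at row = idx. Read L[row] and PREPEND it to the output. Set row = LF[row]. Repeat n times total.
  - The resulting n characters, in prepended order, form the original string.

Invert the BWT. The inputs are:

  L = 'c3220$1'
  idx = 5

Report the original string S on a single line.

LF mapping: 6 5 3 4 1 0 2
Walk LF starting at row 5, prepending L[row]:
  step 1: row=5, L[5]='$', prepend. Next row=LF[5]=0
  step 2: row=0, L[0]='c', prepend. Next row=LF[0]=6
  step 3: row=6, L[6]='1', prepend. Next row=LF[6]=2
  step 4: row=2, L[2]='2', prepend. Next row=LF[2]=3
  step 5: row=3, L[3]='2', prepend. Next row=LF[3]=4
  step 6: row=4, L[4]='0', prepend. Next row=LF[4]=1
  step 7: row=1, L[1]='3', prepend. Next row=LF[1]=5
Reversed output: 30221c$

Answer: 30221c$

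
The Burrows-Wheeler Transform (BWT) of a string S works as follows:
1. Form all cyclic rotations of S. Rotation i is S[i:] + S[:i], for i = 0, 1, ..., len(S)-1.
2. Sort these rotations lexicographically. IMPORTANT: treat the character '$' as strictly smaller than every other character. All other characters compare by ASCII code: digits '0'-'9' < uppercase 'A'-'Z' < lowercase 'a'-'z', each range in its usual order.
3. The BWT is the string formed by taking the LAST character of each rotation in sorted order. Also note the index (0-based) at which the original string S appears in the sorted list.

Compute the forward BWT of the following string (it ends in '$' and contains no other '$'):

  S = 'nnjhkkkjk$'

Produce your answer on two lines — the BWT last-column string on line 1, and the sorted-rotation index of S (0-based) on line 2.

All 10 rotations (rotation i = S[i:]+S[:i]):
  rot[0] = nnjhkkkjk$
  rot[1] = njhkkkjk$n
  rot[2] = jhkkkjk$nn
  rot[3] = hkkkjk$nnj
  rot[4] = kkkjk$nnjh
  rot[5] = kkjk$nnjhk
  rot[6] = kjk$nnjhkk
  rot[7] = jk$nnjhkkk
  rot[8] = k$nnjhkkkj
  rot[9] = $nnjhkkkjk
Sorted (with $ < everything):
  sorted[0] = $nnjhkkkjk  (last char: 'k')
  sorted[1] = hkkkjk$nnj  (last char: 'j')
  sorted[2] = jhkkkjk$nn  (last char: 'n')
  sorted[3] = jk$nnjhkkk  (last char: 'k')
  sorted[4] = k$nnjhkkkj  (last char: 'j')
  sorted[5] = kjk$nnjhkk  (last char: 'k')
  sorted[6] = kkjk$nnjhk  (last char: 'k')
  sorted[7] = kkkjk$nnjh  (last char: 'h')
  sorted[8] = njhkkkjk$n  (last char: 'n')
  sorted[9] = nnjhkkkjk$  (last char: '$')
Last column: kjnkjkkhn$
Original string S is at sorted index 9

Answer: kjnkjkkhn$
9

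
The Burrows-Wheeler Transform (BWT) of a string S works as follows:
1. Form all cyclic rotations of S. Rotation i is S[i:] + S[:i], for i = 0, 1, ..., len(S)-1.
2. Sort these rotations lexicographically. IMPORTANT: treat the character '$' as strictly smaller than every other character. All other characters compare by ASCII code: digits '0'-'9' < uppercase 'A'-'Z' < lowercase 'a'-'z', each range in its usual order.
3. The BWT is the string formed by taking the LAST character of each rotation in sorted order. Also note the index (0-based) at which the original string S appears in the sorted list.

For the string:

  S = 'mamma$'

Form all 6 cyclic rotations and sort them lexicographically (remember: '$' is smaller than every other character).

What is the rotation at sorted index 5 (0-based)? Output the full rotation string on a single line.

All 6 rotations (rotation i = S[i:]+S[:i]):
  rot[0] = mamma$
  rot[1] = amma$m
  rot[2] = mma$ma
  rot[3] = ma$mam
  rot[4] = a$mamm
  rot[5] = $mamma
Sorted (with $ < everything):
  sorted[0] = $mamma
  sorted[1] = a$mamm
  sorted[2] = amma$m
  sorted[3] = ma$mam
  sorted[4] = mamma$
  sorted[5] = mma$ma
sorted[5] = mma$ma

Answer: mma$ma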